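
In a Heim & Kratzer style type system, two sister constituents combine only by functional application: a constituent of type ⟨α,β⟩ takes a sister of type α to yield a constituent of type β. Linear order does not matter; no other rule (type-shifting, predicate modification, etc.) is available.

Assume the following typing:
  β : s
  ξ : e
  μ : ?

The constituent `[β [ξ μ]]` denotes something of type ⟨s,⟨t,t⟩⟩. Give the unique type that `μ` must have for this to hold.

⟨e,⟨s,⟨s,⟨t,t⟩⟩⟩⟩

[β [ξ μ]] is required to be ⟨s,⟨t,t⟩⟩. β : s cannot yield ⟨s,⟨t,t⟩⟩ as functor, so [ξ μ] : ⟨s,⟨s,⟨t,t⟩⟩⟩.
[ξ μ] is required to be ⟨s,⟨s,⟨t,t⟩⟩⟩. ξ : e cannot yield ⟨s,⟨s,⟨t,t⟩⟩⟩ as functor, so μ : ⟨e,⟨s,⟨s,⟨t,t⟩⟩⟩⟩.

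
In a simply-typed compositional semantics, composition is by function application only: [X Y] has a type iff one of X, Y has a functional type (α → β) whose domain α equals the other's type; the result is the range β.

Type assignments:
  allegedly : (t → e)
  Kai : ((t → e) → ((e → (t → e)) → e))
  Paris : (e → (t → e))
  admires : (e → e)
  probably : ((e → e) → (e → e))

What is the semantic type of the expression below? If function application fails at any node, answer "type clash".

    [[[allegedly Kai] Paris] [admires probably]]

e

[allegedly Kai]: Kai is ((t → e) → ((e → (t → e)) → e)), allegedly is (t → e); result ((e → (t → e)) → e).
[[allegedly Kai] Paris]: [allegedly Kai] is ((e → (t → e)) → e), Paris is (e → (t → e)); result e.
[admires probably]: probably is ((e → e) → (e → e)), admires is (e → e); result (e → e).
[[[allegedly Kai] Paris] [admires probably]]: [admires probably] is (e → e), [[allegedly Kai] Paris] is e; result e.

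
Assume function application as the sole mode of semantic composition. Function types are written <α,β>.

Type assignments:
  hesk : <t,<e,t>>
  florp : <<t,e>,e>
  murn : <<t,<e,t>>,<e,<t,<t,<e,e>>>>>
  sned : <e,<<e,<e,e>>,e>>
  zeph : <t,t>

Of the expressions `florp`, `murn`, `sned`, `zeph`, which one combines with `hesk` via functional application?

murn

florp : <<t,e>,e> — no; hesk wants t, and florp wants <t,e>.
murn — combines: murn : <<t,<e,t>>,<e,<t,<t,<e,e>>>>> takes hesk : <t,<e,t>> as argument, giving <e,<t,<t,<e,e>>>>.
sned : <e,<<e,<e,e>>,e>> — no; hesk wants t, and sned wants e.
zeph : <t,t> — no; hesk wants t, and zeph wants t.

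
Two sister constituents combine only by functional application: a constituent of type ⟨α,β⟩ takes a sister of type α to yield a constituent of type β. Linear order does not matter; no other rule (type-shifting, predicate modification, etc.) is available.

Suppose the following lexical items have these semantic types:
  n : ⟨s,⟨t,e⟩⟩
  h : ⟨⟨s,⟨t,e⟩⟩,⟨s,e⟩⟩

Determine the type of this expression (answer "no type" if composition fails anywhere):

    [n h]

⟨s,e⟩

[n h]: h is ⟨⟨s,⟨t,e⟩⟩,⟨s,e⟩⟩, n is ⟨s,⟨t,e⟩⟩; result ⟨s,e⟩.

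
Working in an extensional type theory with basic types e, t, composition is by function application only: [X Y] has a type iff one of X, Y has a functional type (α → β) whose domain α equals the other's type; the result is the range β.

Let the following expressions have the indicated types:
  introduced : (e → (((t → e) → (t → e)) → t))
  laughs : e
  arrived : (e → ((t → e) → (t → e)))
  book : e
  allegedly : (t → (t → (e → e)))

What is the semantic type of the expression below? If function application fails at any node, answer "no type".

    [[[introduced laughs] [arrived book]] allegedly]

At [introduced laughs], introduced : (e → (((t → e) → (t → e)) → t)) takes laughs : e, giving (((t → e) → (t → e)) → t).
At [arrived book], arrived : (e → ((t → e) → (t → e))) takes book : e, giving ((t → e) → (t → e)).
At [[introduced laughs] [arrived book]], [introduced laughs] : (((t → e) → (t → e)) → t) takes [arrived book] : ((t → e) → (t → e)), giving t.
At [[[introduced laughs] [arrived book]] allegedly], allegedly : (t → (t → (e → e))) takes [[introduced laughs] [arrived book]] : t, giving (t → (e → e)).

(t → (e → e))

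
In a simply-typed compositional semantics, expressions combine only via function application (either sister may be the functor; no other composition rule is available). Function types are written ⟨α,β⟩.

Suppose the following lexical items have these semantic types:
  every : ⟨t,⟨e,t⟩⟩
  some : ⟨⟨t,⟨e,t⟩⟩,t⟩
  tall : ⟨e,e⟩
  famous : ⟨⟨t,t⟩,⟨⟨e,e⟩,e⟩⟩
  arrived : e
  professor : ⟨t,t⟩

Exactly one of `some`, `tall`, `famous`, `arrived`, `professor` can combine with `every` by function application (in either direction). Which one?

some — combines: some : ⟨⟨t,⟨e,t⟩⟩,t⟩ takes every : ⟨t,⟨e,t⟩⟩ as argument, giving t.
tall : ⟨e,e⟩ — does not combine with every.
famous : ⟨⟨t,t⟩,⟨⟨e,e⟩,e⟩⟩ — does not combine with every.
arrived : e — does not combine with every.
professor : ⟨t,t⟩ — does not combine with every.

some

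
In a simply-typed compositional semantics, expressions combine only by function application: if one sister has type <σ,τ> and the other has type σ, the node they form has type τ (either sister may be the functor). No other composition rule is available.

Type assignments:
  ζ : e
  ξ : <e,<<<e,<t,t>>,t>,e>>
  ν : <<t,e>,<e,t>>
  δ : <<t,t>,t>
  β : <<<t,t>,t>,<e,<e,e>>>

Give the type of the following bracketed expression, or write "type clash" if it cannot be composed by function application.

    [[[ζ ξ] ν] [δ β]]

type clash

[ζ ξ]: functor ξ : <e,<<<e,<t,t>>,t>,e>>, argument ζ : e; result <<<e,<t,t>>,t>,e>.
[[ζ ξ] ν]: <<<e,<t,t>>,t>,e> with <<t,e>,<e,t>> — neither is a function whose domain matches the other; composition fails here.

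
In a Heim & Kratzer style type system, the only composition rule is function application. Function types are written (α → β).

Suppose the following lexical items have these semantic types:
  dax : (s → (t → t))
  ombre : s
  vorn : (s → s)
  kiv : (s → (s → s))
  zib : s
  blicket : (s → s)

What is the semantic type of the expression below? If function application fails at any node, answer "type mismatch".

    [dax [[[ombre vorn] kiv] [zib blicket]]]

(t → t)

At [ombre vorn], vorn : (s → s) takes ombre : s, giving s.
At [[ombre vorn] kiv], kiv : (s → (s → s)) takes [ombre vorn] : s, giving (s → s).
At [zib blicket], blicket : (s → s) takes zib : s, giving s.
At [[[ombre vorn] kiv] [zib blicket]], [[ombre vorn] kiv] : (s → s) takes [zib blicket] : s, giving s.
At [dax [[[ombre vorn] kiv] [zib blicket]]], dax : (s → (t → t)) takes [[[ombre vorn] kiv] [zib blicket]] : s, giving (t → t).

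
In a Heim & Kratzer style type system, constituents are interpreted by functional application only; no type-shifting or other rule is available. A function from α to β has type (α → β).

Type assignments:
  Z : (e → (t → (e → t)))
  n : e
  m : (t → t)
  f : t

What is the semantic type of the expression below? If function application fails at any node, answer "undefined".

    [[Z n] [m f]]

At [Z n], Z : (e → (t → (e → t))) takes n : e, giving (t → (e → t)).
At [m f], m : (t → t) takes f : t, giving t.
At [[Z n] [m f]], [Z n] : (t → (e → t)) takes [m f] : t, giving (e → t).

(e → t)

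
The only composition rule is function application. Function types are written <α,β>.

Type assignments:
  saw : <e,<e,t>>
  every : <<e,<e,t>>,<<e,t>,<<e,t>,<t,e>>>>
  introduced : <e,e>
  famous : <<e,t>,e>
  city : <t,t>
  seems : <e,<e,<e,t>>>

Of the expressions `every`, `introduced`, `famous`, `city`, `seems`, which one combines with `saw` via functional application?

every — combines: every : <<e,<e,t>>,<<e,t>,<<e,t>,<t,e>>>> takes saw : <e,<e,t>> as argument, giving <<e,t>,<<e,t>,<t,e>>>.
introduced : <e,e> — no; saw wants e, and introduced wants e.
famous : <<e,t>,e> — no; saw wants e, and famous wants <e,t>.
city : <t,t> — no; saw wants e, and city wants t.
seems : <e,<e,<e,t>>> — no; saw wants e, and seems wants e.

every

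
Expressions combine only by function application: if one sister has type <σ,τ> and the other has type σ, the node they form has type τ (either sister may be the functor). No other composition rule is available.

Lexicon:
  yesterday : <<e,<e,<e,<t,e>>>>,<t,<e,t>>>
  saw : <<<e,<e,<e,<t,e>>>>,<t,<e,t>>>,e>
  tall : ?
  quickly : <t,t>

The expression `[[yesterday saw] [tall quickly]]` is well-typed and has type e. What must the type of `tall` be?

[[yesterday saw] [tall quickly]] must have type e. The sister [yesterday saw] has type e; that is not a function onto e, so [tall quickly] must be the functor, of type <e,e>.
[tall quickly] must have type <e,e>. The sister quickly has type <t,t>; that is not a function onto <e,e>, so tall must be the functor, of type <<t,t>,<e,e>>.

<<t,t>,<e,e>>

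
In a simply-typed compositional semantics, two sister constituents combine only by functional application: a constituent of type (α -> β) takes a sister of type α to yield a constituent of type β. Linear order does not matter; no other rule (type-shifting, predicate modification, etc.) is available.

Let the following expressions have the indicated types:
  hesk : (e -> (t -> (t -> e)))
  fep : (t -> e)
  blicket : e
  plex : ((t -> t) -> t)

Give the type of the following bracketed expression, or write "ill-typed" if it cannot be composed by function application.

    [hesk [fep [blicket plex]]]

ill-typed

[blicket plex]: e and ((t -> t) -> t) cannot combine by function application — type clash.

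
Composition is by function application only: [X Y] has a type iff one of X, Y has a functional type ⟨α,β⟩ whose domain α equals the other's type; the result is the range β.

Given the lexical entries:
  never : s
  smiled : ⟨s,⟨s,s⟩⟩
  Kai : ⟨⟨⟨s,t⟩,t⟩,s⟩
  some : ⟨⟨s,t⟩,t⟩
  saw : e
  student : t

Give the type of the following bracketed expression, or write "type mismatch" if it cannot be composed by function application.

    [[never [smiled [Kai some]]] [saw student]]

type mismatch

[Kai some]: ⟨⟨⟨s,t⟩,t⟩,s⟩ applied to ⟨⟨s,t⟩,t⟩ yields s.
[smiled [Kai some]]: ⟨s,⟨s,s⟩⟩ applied to s yields ⟨s,s⟩.
[never [smiled [Kai some]]]: ⟨s,s⟩ applied to s yields s.
[saw student]: e with t — neither is a function whose domain matches the other; composition fails here.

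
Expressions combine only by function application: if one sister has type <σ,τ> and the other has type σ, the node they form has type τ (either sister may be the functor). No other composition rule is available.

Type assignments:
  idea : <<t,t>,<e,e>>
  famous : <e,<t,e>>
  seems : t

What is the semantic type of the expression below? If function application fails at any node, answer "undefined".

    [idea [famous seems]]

At [famous seems]: neither <e,<t,e>> nor t can take the other as argument; the node is ill-typed.

undefined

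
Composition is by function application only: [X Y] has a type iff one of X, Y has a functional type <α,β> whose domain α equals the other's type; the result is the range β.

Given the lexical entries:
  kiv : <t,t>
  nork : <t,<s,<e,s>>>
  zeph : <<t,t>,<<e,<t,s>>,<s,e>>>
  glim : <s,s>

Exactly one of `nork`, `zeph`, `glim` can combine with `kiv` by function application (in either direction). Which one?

nork : <t,<s,<e,s>>> — does not combine with kiv.
zeph — combines: zeph : <<t,t>,<<e,<t,s>>,<s,e>>> takes kiv : <t,t> as argument, giving <<e,<t,s>>,<s,e>>.
glim : <s,s> — does not combine with kiv.

zeph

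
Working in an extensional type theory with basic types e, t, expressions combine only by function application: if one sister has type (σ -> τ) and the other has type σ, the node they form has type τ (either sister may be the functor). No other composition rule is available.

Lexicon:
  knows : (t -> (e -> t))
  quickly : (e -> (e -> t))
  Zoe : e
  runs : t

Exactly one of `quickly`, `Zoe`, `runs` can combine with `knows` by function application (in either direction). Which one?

quickly : (e -> (e -> t)) — no; knows wants t, and quickly wants e.
Zoe : e — no; knows wants t, and Zoe wants nothing (atomic).
runs — combines: knows : (t -> (e -> t)) takes runs : t as argument, giving (e -> t).

runs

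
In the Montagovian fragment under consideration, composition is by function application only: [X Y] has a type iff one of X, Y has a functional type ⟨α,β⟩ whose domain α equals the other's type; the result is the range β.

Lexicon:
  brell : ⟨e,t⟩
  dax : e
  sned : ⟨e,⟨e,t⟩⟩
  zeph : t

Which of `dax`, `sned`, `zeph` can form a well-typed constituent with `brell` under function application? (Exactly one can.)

dax — combines: brell : ⟨e,t⟩ takes dax : e as argument, giving t.
sned : ⟨e,⟨e,t⟩⟩ — no; brell wants e, and sned wants e.
zeph : t — no; brell wants e, and zeph wants nothing (atomic).

dax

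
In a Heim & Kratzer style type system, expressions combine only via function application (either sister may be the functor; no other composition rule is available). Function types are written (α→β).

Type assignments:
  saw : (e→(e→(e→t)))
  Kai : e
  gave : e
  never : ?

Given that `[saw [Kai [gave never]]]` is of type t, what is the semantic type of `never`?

(e→(e→((e→(e→(e→t)))→t)))

For [saw [Kai [gave never]]] to have type t with saw of type (e→(e→(e→t))), [Kai [gave never]] must be the function: [Kai [gave never]] : ((e→(e→(e→t)))→t).
For [Kai [gave never]] to have type ((e→(e→(e→t)))→t) with Kai of type e, [gave never] must be the function: [gave never] : (e→((e→(e→(e→t)))→t)).
For [gave never] to have type (e→((e→(e→(e→t)))→t)) with gave of type e, never must be the function: never : (e→(e→((e→(e→(e→t)))→t))).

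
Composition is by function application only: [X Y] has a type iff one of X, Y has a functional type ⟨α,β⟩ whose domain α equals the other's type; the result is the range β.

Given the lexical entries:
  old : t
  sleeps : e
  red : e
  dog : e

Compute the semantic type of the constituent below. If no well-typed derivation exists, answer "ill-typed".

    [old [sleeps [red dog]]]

[red dog]: e with e — neither is a function whose domain matches the other; composition fails here.

ill-typed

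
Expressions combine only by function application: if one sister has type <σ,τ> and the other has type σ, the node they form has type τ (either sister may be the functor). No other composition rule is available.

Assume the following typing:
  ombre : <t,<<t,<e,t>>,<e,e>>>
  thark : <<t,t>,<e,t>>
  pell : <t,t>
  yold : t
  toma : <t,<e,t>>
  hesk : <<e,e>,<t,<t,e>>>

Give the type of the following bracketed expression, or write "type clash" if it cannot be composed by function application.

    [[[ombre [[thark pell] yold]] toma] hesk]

type clash

[thark pell] — thark of type <<t,t>,<e,t>> combines with pell of type <t,t>: type <e,t>.
[[thark pell] yold]: <e,t> and t cannot combine by function application — type clash.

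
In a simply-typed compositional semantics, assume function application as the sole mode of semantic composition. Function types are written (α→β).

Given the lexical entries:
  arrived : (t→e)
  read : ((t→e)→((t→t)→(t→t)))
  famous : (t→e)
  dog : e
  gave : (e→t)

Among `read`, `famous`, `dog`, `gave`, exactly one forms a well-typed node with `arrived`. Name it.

read — combines: read : ((t→e)→((t→t)→(t→t))) takes arrived : (t→e) as argument, giving ((t→t)→(t→t)).
famous : (t→e) — does not combine with arrived.
dog : e — does not combine with arrived.
gave : (e→t) — does not combine with arrived.

read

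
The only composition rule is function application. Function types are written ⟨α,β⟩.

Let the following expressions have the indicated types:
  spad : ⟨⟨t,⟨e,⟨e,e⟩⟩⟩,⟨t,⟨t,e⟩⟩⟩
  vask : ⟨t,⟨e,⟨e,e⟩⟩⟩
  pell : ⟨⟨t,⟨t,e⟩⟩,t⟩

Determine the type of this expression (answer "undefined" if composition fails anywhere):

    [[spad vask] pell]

t

[spad vask] — spad of type ⟨⟨t,⟨e,⟨e,e⟩⟩⟩,⟨t,⟨t,e⟩⟩⟩ combines with vask of type ⟨t,⟨e,⟨e,e⟩⟩⟩: type ⟨t,⟨t,e⟩⟩.
[[spad vask] pell] — pell of type ⟨⟨t,⟨t,e⟩⟩,t⟩ combines with [spad vask] of type ⟨t,⟨t,e⟩⟩: type t.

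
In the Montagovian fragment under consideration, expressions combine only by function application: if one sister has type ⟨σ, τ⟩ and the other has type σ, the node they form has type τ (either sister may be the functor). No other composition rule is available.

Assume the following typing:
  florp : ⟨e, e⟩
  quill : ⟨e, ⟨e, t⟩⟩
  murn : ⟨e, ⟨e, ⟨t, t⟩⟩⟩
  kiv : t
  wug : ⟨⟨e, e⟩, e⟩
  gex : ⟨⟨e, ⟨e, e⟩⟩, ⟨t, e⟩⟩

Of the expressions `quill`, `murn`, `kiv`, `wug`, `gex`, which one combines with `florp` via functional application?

quill : ⟨e, ⟨e, t⟩⟩ — does not combine with florp.
murn : ⟨e, ⟨e, ⟨t, t⟩⟩⟩ — does not combine with florp.
kiv : t — does not combine with florp.
wug — combines: wug : ⟨⟨e, e⟩, e⟩ takes florp : ⟨e, e⟩ as argument, giving e.
gex : ⟨⟨e, ⟨e, e⟩⟩, ⟨t, e⟩⟩ — does not combine with florp.

wug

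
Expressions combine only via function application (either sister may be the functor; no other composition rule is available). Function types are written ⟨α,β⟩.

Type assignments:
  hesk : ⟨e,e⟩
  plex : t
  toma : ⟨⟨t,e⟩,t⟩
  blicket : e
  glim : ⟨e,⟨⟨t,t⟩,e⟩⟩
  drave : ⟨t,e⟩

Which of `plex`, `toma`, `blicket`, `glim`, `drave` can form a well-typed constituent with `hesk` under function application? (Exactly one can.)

blicket

plex : t — no; hesk wants e, and plex wants nothing (atomic).
toma : ⟨⟨t,e⟩,t⟩ — no; hesk wants e, and toma wants ⟨t,e⟩.
blicket — combines: hesk : ⟨e,e⟩ takes blicket : e as argument, giving e.
glim : ⟨e,⟨⟨t,t⟩,e⟩⟩ — no; hesk wants e, and glim wants e.
drave : ⟨t,e⟩ — no; hesk wants e, and drave wants t.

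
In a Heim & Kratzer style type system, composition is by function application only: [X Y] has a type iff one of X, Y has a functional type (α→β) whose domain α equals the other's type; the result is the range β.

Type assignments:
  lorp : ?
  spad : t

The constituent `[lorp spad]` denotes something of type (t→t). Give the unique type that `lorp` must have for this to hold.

[lorp spad] must have type (t→t). The sister spad has type t; that is not a function onto (t→t), so lorp must be the functor, of type (t→(t→t)).

(t→(t→t))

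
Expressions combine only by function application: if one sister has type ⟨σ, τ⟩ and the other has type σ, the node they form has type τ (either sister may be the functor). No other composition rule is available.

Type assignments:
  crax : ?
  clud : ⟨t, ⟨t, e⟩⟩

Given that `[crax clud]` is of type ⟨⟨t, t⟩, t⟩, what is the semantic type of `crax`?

⟨⟨t, ⟨t, e⟩⟩, ⟨⟨t, t⟩, t⟩⟩

For [crax clud] to have type ⟨⟨t, t⟩, t⟩ with clud of type ⟨t, ⟨t, e⟩⟩, crax must be the function: crax : ⟨⟨t, ⟨t, e⟩⟩, ⟨⟨t, t⟩, t⟩⟩.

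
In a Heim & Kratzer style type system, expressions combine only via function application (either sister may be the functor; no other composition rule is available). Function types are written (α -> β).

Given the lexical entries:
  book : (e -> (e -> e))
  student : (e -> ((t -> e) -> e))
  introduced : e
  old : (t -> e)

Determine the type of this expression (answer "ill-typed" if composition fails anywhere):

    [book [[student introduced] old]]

(e -> e)

At [student introduced], student : (e -> ((t -> e) -> e)) takes introduced : e, giving ((t -> e) -> e).
At [[student introduced] old], [student introduced] : ((t -> e) -> e) takes old : (t -> e), giving e.
At [book [[student introduced] old]], book : (e -> (e -> e)) takes [[student introduced] old] : e, giving (e -> e).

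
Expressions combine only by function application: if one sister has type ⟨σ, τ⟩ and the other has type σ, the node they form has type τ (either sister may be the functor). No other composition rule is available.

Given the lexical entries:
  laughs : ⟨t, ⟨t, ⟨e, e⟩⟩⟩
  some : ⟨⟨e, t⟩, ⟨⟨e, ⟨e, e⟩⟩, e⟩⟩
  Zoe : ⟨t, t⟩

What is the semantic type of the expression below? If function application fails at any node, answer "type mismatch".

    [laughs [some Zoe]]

type mismatch

[some Zoe]: ⟨⟨e, t⟩, ⟨⟨e, ⟨e, e⟩⟩, e⟩⟩ with ⟨t, t⟩ — neither is a function whose domain matches the other; composition fails here.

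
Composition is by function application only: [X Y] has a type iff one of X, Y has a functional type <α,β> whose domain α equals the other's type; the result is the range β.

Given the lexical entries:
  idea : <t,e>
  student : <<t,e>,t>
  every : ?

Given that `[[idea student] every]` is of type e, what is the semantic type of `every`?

[[idea student] every] is required to be e. [idea student] : t cannot yield e as functor, so every : <t,e>.

<t,e>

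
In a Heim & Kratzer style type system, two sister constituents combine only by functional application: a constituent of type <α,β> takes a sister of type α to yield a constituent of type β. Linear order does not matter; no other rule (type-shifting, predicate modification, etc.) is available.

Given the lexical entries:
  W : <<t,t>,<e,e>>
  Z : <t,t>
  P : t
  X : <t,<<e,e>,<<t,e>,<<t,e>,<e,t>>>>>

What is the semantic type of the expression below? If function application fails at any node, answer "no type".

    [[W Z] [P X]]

<<t,e>,<<t,e>,<e,t>>>

[W Z] — W of type <<t,t>,<e,e>> combines with Z of type <t,t>: type <e,e>.
[P X] — X of type <t,<<e,e>,<<t,e>,<<t,e>,<e,t>>>>> combines with P of type t: type <<e,e>,<<t,e>,<<t,e>,<e,t>>>>.
[[W Z] [P X]] — [P X] of type <<e,e>,<<t,e>,<<t,e>,<e,t>>>> combines with [W Z] of type <e,e>: type <<t,e>,<<t,e>,<e,t>>>.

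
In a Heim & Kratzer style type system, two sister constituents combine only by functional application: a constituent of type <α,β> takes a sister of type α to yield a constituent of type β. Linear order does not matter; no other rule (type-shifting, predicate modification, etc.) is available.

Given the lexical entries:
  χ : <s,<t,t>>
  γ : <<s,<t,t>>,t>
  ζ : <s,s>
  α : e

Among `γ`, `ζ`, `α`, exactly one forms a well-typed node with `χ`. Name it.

γ

γ — combines: γ : <<s,<t,t>>,t> takes χ : <s,<t,t>> as argument, giving t.
ζ : <s,s> — does not combine with χ.
α : e — does not combine with χ.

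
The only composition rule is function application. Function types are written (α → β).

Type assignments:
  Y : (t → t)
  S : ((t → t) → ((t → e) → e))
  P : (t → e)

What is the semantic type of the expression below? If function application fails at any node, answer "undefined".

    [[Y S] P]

e

[Y S]: ((t → t) → ((t → e) → e)) applied to (t → t) yields ((t → e) → e).
[[Y S] P]: ((t → e) → e) applied to (t → e) yields e.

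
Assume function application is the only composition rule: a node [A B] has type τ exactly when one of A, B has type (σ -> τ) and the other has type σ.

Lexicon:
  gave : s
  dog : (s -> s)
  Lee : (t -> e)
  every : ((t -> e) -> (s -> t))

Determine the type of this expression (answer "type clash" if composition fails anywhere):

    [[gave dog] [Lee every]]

[gave dog]: dog is (s -> s), gave is s; result s.
[Lee every]: every is ((t -> e) -> (s -> t)), Lee is (t -> e); result (s -> t).
[[gave dog] [Lee every]]: [Lee every] is (s -> t), [gave dog] is s; result t.

t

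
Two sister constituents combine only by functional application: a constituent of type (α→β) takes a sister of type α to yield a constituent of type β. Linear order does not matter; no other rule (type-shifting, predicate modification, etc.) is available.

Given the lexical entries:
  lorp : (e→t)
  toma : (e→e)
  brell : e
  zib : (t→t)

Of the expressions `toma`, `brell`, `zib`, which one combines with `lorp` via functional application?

brell

toma : (e→e) — lorp needs e; toma needs e; neither fits.
brell — combines: lorp : (e→t) takes brell : e as argument, giving t.
zib : (t→t) — lorp needs e; zib needs t; neither fits.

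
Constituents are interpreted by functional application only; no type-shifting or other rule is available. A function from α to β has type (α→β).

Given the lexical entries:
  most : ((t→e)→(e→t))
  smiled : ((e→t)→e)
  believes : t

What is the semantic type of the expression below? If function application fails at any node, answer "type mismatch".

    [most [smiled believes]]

At [smiled believes]: neither ((e→t)→e) nor t can take the other as argument; the node is ill-typed.

type mismatch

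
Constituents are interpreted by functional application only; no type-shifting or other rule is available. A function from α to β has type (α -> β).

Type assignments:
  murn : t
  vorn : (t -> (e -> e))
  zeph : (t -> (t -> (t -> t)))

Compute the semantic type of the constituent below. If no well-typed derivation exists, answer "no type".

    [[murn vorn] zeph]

[murn vorn]: (t -> (e -> e)) applied to t yields (e -> e).
At [[murn vorn] zeph]: neither (e -> e) nor (t -> (t -> (t -> t))) can take the other as argument; the node is ill-typed.

no type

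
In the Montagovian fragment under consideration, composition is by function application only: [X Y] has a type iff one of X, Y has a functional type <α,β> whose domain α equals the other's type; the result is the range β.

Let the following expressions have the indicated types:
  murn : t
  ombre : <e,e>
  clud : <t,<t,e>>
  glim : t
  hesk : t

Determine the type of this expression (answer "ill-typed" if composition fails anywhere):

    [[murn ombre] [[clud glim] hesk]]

[murn ombre]: t and <e,e> cannot combine by function application — type clash.

ill-typed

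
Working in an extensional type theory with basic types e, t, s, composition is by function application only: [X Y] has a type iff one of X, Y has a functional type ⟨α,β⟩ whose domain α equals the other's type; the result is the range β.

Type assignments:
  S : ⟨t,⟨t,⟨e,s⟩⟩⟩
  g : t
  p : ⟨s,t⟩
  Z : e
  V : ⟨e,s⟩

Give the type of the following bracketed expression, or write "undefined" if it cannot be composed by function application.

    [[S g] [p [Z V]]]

⟨e,s⟩

[S g]: ⟨t,⟨t,⟨e,s⟩⟩⟩ applied to t yields ⟨t,⟨e,s⟩⟩.
[Z V]: ⟨e,s⟩ applied to e yields s.
[p [Z V]]: ⟨s,t⟩ applied to s yields t.
[[S g] [p [Z V]]]: ⟨t,⟨e,s⟩⟩ applied to t yields ⟨e,s⟩.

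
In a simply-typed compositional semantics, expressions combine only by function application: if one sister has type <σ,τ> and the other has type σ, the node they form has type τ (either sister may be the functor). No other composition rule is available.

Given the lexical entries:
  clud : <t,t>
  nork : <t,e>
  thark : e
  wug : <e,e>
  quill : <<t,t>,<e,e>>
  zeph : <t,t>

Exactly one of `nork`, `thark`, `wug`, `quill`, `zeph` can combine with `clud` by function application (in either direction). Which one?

nork : <t,e> — clud needs t; nork needs t; neither fits.
thark : e — clud needs t; thark needs nothing (atomic); neither fits.
wug : <e,e> — clud needs t; wug needs e; neither fits.
quill — combines: quill : <<t,t>,<e,e>> takes clud : <t,t> as argument, giving <e,e>.
zeph : <t,t> — clud needs t; zeph needs t; neither fits.

quill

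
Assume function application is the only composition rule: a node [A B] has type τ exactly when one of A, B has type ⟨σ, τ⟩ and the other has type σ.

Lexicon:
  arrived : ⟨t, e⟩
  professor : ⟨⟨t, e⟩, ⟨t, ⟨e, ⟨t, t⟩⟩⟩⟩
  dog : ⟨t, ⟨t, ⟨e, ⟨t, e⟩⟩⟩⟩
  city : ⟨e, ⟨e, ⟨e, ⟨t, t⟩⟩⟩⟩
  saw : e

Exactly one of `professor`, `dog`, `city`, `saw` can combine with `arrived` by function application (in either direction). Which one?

professor

professor — combines: professor : ⟨⟨t, e⟩, ⟨t, ⟨e, ⟨t, t⟩⟩⟩⟩ takes arrived : ⟨t, e⟩ as argument, giving ⟨t, ⟨e, ⟨t, t⟩⟩⟩.
dog : ⟨t, ⟨t, ⟨e, ⟨t, e⟩⟩⟩⟩ — does not combine with arrived.
city : ⟨e, ⟨e, ⟨e, ⟨t, t⟩⟩⟩⟩ — does not combine with arrived.
saw : e — does not combine with arrived.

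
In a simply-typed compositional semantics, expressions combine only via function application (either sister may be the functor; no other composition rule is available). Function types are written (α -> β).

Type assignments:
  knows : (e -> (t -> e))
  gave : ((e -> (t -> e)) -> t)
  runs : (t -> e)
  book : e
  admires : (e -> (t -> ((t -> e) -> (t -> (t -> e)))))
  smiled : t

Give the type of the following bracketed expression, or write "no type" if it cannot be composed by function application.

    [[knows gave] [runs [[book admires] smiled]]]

At [knows gave], gave : ((e -> (t -> e)) -> t) takes knows : (e -> (t -> e)), giving t.
At [book admires], admires : (e -> (t -> ((t -> e) -> (t -> (t -> e))))) takes book : e, giving (t -> ((t -> e) -> (t -> (t -> e)))).
At [[book admires] smiled], [book admires] : (t -> ((t -> e) -> (t -> (t -> e)))) takes smiled : t, giving ((t -> e) -> (t -> (t -> e))).
At [runs [[book admires] smiled]], [[book admires] smiled] : ((t -> e) -> (t -> (t -> e))) takes runs : (t -> e), giving (t -> (t -> e)).
At [[knows gave] [runs [[book admires] smiled]]], [runs [[book admires] smiled]] : (t -> (t -> e)) takes [knows gave] : t, giving (t -> e).

(t -> e)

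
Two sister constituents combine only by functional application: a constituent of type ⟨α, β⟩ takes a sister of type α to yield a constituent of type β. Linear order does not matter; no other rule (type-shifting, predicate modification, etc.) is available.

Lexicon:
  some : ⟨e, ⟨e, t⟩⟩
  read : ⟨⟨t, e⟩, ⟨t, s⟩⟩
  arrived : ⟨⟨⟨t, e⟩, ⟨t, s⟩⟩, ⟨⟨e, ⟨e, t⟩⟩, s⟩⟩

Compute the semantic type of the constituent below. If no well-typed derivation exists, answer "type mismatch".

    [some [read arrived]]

s

[read arrived]: functor arrived : ⟨⟨⟨t, e⟩, ⟨t, s⟩⟩, ⟨⟨e, ⟨e, t⟩⟩, s⟩⟩, argument read : ⟨⟨t, e⟩, ⟨t, s⟩⟩; result ⟨⟨e, ⟨e, t⟩⟩, s⟩.
[some [read arrived]]: functor [read arrived] : ⟨⟨e, ⟨e, t⟩⟩, s⟩, argument some : ⟨e, ⟨e, t⟩⟩; result s.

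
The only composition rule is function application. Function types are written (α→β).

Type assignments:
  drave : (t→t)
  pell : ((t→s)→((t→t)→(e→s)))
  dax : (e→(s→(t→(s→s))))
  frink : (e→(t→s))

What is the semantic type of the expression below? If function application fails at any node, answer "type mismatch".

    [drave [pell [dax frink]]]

[dax frink]: (e→(s→(t→(s→s)))) and (e→(t→s)) cannot combine by function application — type clash.

type mismatch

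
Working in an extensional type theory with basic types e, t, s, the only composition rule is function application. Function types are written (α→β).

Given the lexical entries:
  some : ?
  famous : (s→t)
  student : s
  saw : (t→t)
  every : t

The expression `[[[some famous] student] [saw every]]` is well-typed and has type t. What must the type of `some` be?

((s→t)→(s→(t→t)))

For [[[some famous] student] [saw every]] to have type t with [saw every] of type t, [[some famous] student] must be the function: [[some famous] student] : (t→t).
For [[some famous] student] to have type (t→t) with student of type s, [some famous] must be the function: [some famous] : (s→(t→t)).
For [some famous] to have type (s→(t→t)) with famous of type (s→t), some must be the function: some : ((s→t)→(s→(t→t))).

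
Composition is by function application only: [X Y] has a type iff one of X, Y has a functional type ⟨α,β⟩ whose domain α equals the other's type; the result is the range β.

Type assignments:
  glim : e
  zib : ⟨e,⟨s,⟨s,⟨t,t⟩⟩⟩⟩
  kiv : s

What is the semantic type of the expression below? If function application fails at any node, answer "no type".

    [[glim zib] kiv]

⟨s,⟨t,t⟩⟩

[glim zib]: functor zib : ⟨e,⟨s,⟨s,⟨t,t⟩⟩⟩⟩, argument glim : e; result ⟨s,⟨s,⟨t,t⟩⟩⟩.
[[glim zib] kiv]: functor [glim zib] : ⟨s,⟨s,⟨t,t⟩⟩⟩, argument kiv : s; result ⟨s,⟨t,t⟩⟩.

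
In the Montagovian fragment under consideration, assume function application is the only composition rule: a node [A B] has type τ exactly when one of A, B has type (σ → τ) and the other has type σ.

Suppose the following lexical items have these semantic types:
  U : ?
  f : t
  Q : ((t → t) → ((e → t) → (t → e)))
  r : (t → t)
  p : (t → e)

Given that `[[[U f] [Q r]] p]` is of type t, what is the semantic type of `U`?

For [[[U f] [Q r]] p] to have type t with p of type (t → e), [[U f] [Q r]] must be the function: [[U f] [Q r]] : ((t → e) → t).
For [[U f] [Q r]] to have type ((t → e) → t) with [Q r] of type ((e → t) → (t → e)), [U f] must be the function: [U f] : (((e → t) → (t → e)) → ((t → e) → t)).
For [U f] to have type (((e → t) → (t → e)) → ((t → e) → t)) with f of type t, U must be the function: U : (t → (((e → t) → (t → e)) → ((t → e) → t))).

(t → (((e → t) → (t → e)) → ((t → e) → t)))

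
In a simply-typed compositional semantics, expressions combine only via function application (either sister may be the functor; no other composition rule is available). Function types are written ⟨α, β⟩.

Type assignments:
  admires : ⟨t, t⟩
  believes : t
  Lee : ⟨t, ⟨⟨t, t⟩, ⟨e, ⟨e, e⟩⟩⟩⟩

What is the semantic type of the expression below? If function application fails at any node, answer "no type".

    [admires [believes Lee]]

[believes Lee]: functor Lee : ⟨t, ⟨⟨t, t⟩, ⟨e, ⟨e, e⟩⟩⟩⟩, argument believes : t; result ⟨⟨t, t⟩, ⟨e, ⟨e, e⟩⟩⟩.
[admires [believes Lee]]: functor [believes Lee] : ⟨⟨t, t⟩, ⟨e, ⟨e, e⟩⟩⟩, argument admires : ⟨t, t⟩; result ⟨e, ⟨e, e⟩⟩.

⟨e, ⟨e, e⟩⟩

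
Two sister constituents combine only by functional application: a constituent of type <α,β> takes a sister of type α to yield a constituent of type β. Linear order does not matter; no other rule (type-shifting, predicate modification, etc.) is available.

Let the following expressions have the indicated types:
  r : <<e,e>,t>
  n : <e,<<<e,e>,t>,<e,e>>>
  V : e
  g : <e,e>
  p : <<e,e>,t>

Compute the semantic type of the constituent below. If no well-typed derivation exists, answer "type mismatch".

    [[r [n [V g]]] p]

t

[V g]: g is <e,e>, V is e; result e.
[n [V g]]: n is <e,<<<e,e>,t>,<e,e>>>, [V g] is e; result <<<e,e>,t>,<e,e>>.
[r [n [V g]]]: [n [V g]] is <<<e,e>,t>,<e,e>>, r is <<e,e>,t>; result <e,e>.
[[r [n [V g]]] p]: p is <<e,e>,t>, [r [n [V g]]] is <e,e>; result t.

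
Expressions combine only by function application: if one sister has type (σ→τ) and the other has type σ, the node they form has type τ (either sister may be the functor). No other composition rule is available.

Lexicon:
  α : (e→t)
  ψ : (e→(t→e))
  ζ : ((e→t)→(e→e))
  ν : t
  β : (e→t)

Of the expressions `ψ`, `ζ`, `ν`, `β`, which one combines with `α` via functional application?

ψ : (e→(t→e)) — neither side's domain matches the other.
ζ — combines: ζ : ((e→t)→(e→e)) takes α : (e→t) as argument, giving (e→e).
ν : t — neither side's domain matches the other.
β : (e→t) — neither side's domain matches the other.

ζ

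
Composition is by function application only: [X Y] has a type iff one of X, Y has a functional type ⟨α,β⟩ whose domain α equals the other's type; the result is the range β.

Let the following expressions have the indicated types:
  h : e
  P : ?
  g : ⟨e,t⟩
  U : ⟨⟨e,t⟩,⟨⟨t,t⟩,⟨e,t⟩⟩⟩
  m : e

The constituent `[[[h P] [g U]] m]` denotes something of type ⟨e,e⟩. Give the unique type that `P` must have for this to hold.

⟨e,⟨⟨⟨t,t⟩,⟨e,t⟩⟩,⟨e,⟨e,e⟩⟩⟩⟩

At [[[h P] [g U]] m] (required: ⟨e,e⟩): m is e, which is not a function with range ⟨e,e⟩; hence [[h P] [g U]] is the functor — type ⟨e,⟨e,e⟩⟩.
At [[h P] [g U]] (required: ⟨e,⟨e,e⟩⟩): [g U] is ⟨⟨t,t⟩,⟨e,t⟩⟩, which is not a function with range ⟨e,⟨e,e⟩⟩; hence [h P] is the functor — type ⟨⟨⟨t,t⟩,⟨e,t⟩⟩,⟨e,⟨e,e⟩⟩⟩.
At [h P] (required: ⟨⟨⟨t,t⟩,⟨e,t⟩⟩,⟨e,⟨e,e⟩⟩⟩): h is e, which is not a function with range ⟨⟨⟨t,t⟩,⟨e,t⟩⟩,⟨e,⟨e,e⟩⟩⟩; hence P is the functor — type ⟨e,⟨⟨⟨t,t⟩,⟨e,t⟩⟩,⟨e,⟨e,e⟩⟩⟩⟩.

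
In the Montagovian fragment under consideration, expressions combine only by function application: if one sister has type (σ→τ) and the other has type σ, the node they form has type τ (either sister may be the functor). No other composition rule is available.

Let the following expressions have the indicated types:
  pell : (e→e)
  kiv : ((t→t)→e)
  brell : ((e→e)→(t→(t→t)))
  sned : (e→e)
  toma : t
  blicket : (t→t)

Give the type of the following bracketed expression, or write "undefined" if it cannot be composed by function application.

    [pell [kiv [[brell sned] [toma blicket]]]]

At [brell sned], brell : ((e→e)→(t→(t→t))) takes sned : (e→e), giving (t→(t→t)).
At [toma blicket], blicket : (t→t) takes toma : t, giving t.
At [[brell sned] [toma blicket]], [brell sned] : (t→(t→t)) takes [toma blicket] : t, giving (t→t).
At [kiv [[brell sned] [toma blicket]]], kiv : ((t→t)→e) takes [[brell sned] [toma blicket]] : (t→t), giving e.
At [pell [kiv [[brell sned] [toma blicket]]]], pell : (e→e) takes [kiv [[brell sned] [toma blicket]]] : e, giving e.

e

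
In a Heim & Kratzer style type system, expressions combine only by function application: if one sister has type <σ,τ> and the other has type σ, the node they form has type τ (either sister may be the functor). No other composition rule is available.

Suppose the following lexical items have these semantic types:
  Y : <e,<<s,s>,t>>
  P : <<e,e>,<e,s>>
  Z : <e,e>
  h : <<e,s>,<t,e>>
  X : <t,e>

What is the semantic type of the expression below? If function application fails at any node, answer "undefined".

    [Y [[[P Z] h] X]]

[P Z]: functor P : <<e,e>,<e,s>>, argument Z : <e,e>; result <e,s>.
[[P Z] h]: functor h : <<e,s>,<t,e>>, argument [P Z] : <e,s>; result <t,e>.
At [[[P Z] h] X]: neither <t,e> nor <t,e> can take the other as argument; the node is ill-typed.

undefined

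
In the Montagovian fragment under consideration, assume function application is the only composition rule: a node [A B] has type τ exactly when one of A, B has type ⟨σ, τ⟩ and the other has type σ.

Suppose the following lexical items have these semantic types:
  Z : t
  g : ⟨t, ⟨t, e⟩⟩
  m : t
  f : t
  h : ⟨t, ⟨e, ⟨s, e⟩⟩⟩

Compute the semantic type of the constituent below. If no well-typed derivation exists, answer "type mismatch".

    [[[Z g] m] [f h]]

⟨s, e⟩

[Z g]: functor g : ⟨t, ⟨t, e⟩⟩, argument Z : t; result ⟨t, e⟩.
[[Z g] m]: functor [Z g] : ⟨t, e⟩, argument m : t; result e.
[f h]: functor h : ⟨t, ⟨e, ⟨s, e⟩⟩⟩, argument f : t; result ⟨e, ⟨s, e⟩⟩.
[[[Z g] m] [f h]]: functor [f h] : ⟨e, ⟨s, e⟩⟩, argument [[Z g] m] : e; result ⟨s, e⟩.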